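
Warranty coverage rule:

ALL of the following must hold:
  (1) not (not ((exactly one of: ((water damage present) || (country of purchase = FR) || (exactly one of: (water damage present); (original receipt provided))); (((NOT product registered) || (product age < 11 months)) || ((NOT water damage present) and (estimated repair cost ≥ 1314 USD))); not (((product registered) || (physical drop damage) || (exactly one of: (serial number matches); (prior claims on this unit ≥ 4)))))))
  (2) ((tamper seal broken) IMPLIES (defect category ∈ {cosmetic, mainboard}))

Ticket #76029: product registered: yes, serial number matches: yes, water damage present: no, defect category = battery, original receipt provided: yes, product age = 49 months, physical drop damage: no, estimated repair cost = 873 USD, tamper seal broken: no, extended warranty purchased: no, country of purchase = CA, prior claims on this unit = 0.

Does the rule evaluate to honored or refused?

Atomic conditions:
  water damage present: no → false
  country of purchase = FR: CA == FR is false
  original receipt provided: yes → true
  NOT product registered: yes → false
  product age < 11 months: 49 < 11 is false
  NOT water damage present: no → true
  estimated repair cost ≥ 1314 USD: 873 ≥ 1314 is false
  product registered: yes → true
  physical drop damage: no → false
  serial number matches: yes → true
  prior claims on this unit ≥ 4: 0 ≥ 4 is false
  tamper seal broken: no → false
  defect category ∈ {cosmetic, mainboard}: battery is not in the set → false
Combine:
[1.1.1.1.3] exactly-one(false, true) = true
[1.1.1.1] false OR false OR true = true
[1.1.1.2.1] false OR false = false
[1.1.1.2.2] true AND false = false
[1.1.1.2] false OR false = false
[1.1.1.3.1.3] exactly-one(true, false) = true
[1.1.1.3.1] true OR false OR true = true
[1.1.1.3] NOT true = false
[1.1.1] exactly-one(true, false, false) = true
[1.1] NOT true = false
[1] NOT false = true
[2] false → false (antecedent false ⇒ implication holds) = true
[root] true AND true = true
Overall: true → honored

Honored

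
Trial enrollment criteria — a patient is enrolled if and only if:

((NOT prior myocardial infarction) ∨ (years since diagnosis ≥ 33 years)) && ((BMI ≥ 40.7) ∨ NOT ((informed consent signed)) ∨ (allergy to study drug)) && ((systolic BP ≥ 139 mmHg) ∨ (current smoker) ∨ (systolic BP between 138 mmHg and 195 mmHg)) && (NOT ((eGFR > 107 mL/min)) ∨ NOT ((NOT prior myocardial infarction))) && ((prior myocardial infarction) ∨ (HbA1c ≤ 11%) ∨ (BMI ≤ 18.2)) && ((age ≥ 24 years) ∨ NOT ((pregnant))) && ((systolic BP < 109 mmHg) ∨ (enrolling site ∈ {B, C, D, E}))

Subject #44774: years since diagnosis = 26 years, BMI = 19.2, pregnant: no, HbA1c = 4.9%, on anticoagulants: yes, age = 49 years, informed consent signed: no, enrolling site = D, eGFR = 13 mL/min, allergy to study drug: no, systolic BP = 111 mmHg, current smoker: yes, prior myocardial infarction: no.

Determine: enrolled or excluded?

Enrolled

Atomic conditions:
  NOT prior myocardial infarction: no → true
  years since diagnosis ≥ 33 years: 26 ≥ 33 is false
  BMI ≥ 40.7: 19.2 ≥ 40.7 is false
  informed consent signed: no → false
  allergy to study drug: no → false
  systolic BP ≥ 139 mmHg: 111 ≥ 139 is false
  current smoker: yes → true
  systolic BP between 138 mmHg and 195 mmHg: 111 in [138, 195] is false
  eGFR > 107 mL/min: 13 > 107 is false
  prior myocardial infarction: no → false
  HbA1c ≤ 11%: 4.9 ≤ 11 is true
  BMI ≤ 18.2: 19.2 ≤ 18.2 is false
  age ≥ 24 years: 49 ≥ 24 is true
  pregnant: no → false
  systolic BP < 109 mmHg: 111 < 109 is false
  enrolling site ∈ {B, C, D, E}: D is in the set → true
Combine:
[1] true OR false = true
[2.2] NOT false = true
[2] false OR true OR false = true
[3] false OR true OR false = true
[4.1] NOT false = true
[4.2] NOT true = false
[4] true OR false = true
[5] false OR true OR false = true
[6.2] NOT false = true
[6] true OR true = true
[7] false OR true = true
[root] true AND true AND true AND true AND true AND true AND true = true
Overall: true → enrolled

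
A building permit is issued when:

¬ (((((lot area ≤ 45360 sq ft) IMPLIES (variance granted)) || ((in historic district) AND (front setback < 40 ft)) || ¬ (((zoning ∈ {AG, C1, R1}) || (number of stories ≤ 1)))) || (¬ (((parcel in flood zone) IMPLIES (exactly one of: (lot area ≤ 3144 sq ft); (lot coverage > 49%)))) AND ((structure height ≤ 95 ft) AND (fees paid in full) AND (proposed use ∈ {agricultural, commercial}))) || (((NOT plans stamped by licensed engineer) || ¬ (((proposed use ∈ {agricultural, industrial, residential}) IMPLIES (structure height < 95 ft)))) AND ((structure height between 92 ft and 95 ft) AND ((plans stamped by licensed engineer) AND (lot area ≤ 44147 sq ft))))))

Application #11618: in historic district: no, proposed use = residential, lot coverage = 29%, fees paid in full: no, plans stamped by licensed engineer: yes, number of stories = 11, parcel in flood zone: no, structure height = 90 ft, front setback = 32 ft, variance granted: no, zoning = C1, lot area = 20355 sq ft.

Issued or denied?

Issued

Atomic conditions:
  lot area ≤ 45360 sq ft: 20355 ≤ 45360 is true
  variance granted: no → false
  in historic district: no → false
  front setback < 40 ft: 32 < 40 is true
  zoning ∈ {AG, C1, R1}: C1 is in the set → true
  number of stories ≤ 1: 11 ≤ 1 is false
  parcel in flood zone: no → false
  lot area ≤ 3144 sq ft: 20355 ≤ 3144 is false
  lot coverage > 49%: 29 > 49 is false
  structure height ≤ 95 ft: 90 ≤ 95 is true
  fees paid in full: no → false
  proposed use ∈ {agricultural, commercial}: residential is not in the set → false
  NOT plans stamped by licensed engineer: yes → false
  proposed use ∈ {agricultural, industrial, residential}: residential is in the set → true
  structure height < 95 ft: 90 < 95 is true
  structure height between 92 ft and 95 ft: 90 in [92, 95] is false
  plans stamped by licensed engineer: yes → true
  lot area ≤ 44147 sq ft: 20355 ≤ 44147 is true
Combine:
[1.1.1] true → false = false
[1.1.2] false AND true = false
[1.1.3.1] true OR false = true
[1.1.3] NOT true = false
[1.1] false OR false OR false = false
[1.2.1.1.2] exactly-one(false, false) = false
[1.2.1.1] false → false (antecedent false ⇒ implication holds) = true
[1.2.1] NOT true = false
[1.2.2] true AND false AND false = false
[1.2] false AND false = false
[1.3.1.2.1] true → true = true
[1.3.1.2] NOT true = false
[1.3.1] false OR false = false
[1.3.2.2] true AND true = true
[1.3.2] false AND true = false
[1.3] false AND false = false
[1] false OR false OR false = false
[root] NOT false = true
Overall: true → issued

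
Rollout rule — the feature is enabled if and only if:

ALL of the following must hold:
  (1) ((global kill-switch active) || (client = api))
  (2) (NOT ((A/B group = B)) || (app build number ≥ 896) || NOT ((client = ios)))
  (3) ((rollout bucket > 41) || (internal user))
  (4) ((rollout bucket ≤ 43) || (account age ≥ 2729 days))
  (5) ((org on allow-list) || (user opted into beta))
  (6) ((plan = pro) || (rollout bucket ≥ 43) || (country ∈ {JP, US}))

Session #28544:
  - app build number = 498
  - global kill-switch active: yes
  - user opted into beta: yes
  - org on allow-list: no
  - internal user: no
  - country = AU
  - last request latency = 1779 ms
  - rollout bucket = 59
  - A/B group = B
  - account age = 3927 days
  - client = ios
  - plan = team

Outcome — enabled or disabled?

Disabled

Atomic conditions:
  global kill-switch active: yes → true
  client = api: ios == api is false
  A/B group = B: B == B is true
  app build number ≥ 896: 498 ≥ 896 is false
  client = ios: ios == ios is true
  rollout bucket > 41: 59 > 41 is true
  internal user: no → false
  rollout bucket ≤ 43: 59 ≤ 43 is false
  account age ≥ 2729 days: 3927 ≥ 2729 is true
  org on allow-list: no → false
  user opted into beta: yes → true
  plan = pro: team == pro is false
  rollout bucket ≥ 43: 59 ≥ 43 is true
  country ∈ {JP, US}: AU is not in the set → false
Combine:
[1] true OR false = true
[2.1] NOT true = false
[2.3] NOT true = false
[2] false OR false OR false = false
[3] true OR false = true
[4] false OR true = true
[5] false OR true = true
[6] false OR true OR false = true
[root] true AND false AND true AND true AND true AND true = false
Overall: false → disabled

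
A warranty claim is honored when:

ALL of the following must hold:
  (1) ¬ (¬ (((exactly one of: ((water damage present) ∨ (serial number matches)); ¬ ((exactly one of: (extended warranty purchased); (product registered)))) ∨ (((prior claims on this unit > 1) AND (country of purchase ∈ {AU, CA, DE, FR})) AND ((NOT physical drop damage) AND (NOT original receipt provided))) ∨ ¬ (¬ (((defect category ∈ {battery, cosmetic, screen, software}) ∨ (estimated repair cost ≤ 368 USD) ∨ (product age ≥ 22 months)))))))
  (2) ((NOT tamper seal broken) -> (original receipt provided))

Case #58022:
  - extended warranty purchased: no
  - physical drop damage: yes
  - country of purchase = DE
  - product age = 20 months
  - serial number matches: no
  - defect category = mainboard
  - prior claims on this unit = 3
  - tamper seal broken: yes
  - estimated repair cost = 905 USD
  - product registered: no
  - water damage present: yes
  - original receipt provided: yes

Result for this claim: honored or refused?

Atomic conditions:
  water damage present: yes → true
  serial number matches: no → false
  extended warranty purchased: no → false
  product registered: no → false
  prior claims on this unit > 1: 3 > 1 is true
  country of purchase ∈ {AU, CA, DE, FR}: DE is in the set → true
  NOT physical drop damage: yes → false
  NOT original receipt provided: yes → false
  defect category ∈ {battery, cosmetic, screen, software}: mainboard is not in the set → false
  estimated repair cost ≤ 368 USD: 905 ≤ 368 is false
  product age ≥ 22 months: 20 ≥ 22 is false
  NOT tamper seal broken: yes → false
  original receipt provided: yes → true
Combine:
[1.1.1.1.1] true OR false = true
[1.1.1.1.2.1] exactly-one(false, false) = false
[1.1.1.1.2] NOT false = true
[1.1.1.1] exactly-one(true, true) = false
[1.1.1.2.1] true AND true = true
[1.1.1.2.2] false AND false = false
[1.1.1.2] true AND false = false
[1.1.1.3.1.1] false OR false OR false = false
[1.1.1.3.1] NOT false = true
[1.1.1.3] NOT true = false
[1.1.1] false OR false OR false = false
[1.1] NOT false = true
[1] NOT true = false
[2] false → true (antecedent false ⇒ implication holds) = true
[root] false AND true = false
Overall: false → refused

Refused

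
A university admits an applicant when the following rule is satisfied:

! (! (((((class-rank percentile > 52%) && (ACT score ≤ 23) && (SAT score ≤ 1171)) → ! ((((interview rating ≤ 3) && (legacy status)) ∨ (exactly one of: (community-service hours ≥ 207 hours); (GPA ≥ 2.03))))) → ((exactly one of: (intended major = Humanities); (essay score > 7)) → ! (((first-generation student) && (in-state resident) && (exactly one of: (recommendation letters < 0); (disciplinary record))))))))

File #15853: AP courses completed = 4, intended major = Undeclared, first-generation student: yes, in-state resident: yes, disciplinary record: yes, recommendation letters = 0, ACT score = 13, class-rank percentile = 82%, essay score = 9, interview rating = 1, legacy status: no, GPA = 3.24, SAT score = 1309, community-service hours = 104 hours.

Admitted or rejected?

Atomic conditions:
  class-rank percentile > 52%: 82 > 52 is true
  ACT score ≤ 23: 13 ≤ 23 is true
  SAT score ≤ 1171: 1309 ≤ 1171 is false
  interview rating ≤ 3: 1 ≤ 3 is true
  legacy status: no → false
  community-service hours ≥ 207 hours: 104 ≥ 207 is false
  GPA ≥ 2.03: 3.24 ≥ 2.03 is true
  intended major = Humanities: Undeclared == Humanities is false
  essay score > 7: 9 > 7 is true
  first-generation student: yes → true
  in-state resident: yes → true
  recommendation letters < 0: 0 < 0 is false
  disciplinary record: yes → true
Combine:
[1.1.1.1] true AND true AND false = false
[1.1.1.2.1.1] true AND false = false
[1.1.1.2.1.2] exactly-one(false, true) = true
[1.1.1.2.1] false OR true = true
[1.1.1.2] NOT true = false
[1.1.1] false → false (antecedent false ⇒ implication holds) = true
[1.1.2.1] exactly-one(false, true) = true
[1.1.2.2.1.3] exactly-one(false, true) = true
[1.1.2.2.1] true AND true AND true = true
[1.1.2.2] NOT true = false
[1.1.2] true → false = false
[1.1] true → false = false
[1] NOT false = true
[root] NOT true = false
Overall: false → rejected

Rejected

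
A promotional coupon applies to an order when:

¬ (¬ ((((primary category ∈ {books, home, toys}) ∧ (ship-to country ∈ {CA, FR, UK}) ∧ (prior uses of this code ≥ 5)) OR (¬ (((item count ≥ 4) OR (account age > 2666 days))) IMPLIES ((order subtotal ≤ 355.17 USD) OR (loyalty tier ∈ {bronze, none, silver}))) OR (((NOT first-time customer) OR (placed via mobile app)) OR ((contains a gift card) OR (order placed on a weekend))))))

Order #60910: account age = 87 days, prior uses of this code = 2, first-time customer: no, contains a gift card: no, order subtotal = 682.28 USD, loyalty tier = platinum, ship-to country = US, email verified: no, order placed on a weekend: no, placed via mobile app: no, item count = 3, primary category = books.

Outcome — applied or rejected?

Atomic conditions:
  primary category ∈ {books, home, toys}: books is in the set → true
  ship-to country ∈ {CA, FR, UK}: US is not in the set → false
  prior uses of this code ≥ 5: 2 ≥ 5 is false
  item count ≥ 4: 3 ≥ 4 is false
  account age > 2666 days: 87 > 2666 is false
  order subtotal ≤ 355.17 USD: 682.28 ≤ 355.17 is false
  loyalty tier ∈ {bronze, none, silver}: platinum is not in the set → false
  NOT first-time customer: no → true
  placed via mobile app: no → false
  contains a gift card: no → false
  order placed on a weekend: no → false
Combine:
[1.1.1] true AND false AND false = false
[1.1.2.1.1] false OR false = false
[1.1.2.1] NOT false = true
[1.1.2.2] false OR false = false
[1.1.2] true → false = false
[1.1.3.1] true OR false = true
[1.1.3.2] false OR false = false
[1.1.3] true OR false = true
[1.1] false OR false OR true = true
[1] NOT true = false
[root] NOT false = true
Overall: true → applied

Applied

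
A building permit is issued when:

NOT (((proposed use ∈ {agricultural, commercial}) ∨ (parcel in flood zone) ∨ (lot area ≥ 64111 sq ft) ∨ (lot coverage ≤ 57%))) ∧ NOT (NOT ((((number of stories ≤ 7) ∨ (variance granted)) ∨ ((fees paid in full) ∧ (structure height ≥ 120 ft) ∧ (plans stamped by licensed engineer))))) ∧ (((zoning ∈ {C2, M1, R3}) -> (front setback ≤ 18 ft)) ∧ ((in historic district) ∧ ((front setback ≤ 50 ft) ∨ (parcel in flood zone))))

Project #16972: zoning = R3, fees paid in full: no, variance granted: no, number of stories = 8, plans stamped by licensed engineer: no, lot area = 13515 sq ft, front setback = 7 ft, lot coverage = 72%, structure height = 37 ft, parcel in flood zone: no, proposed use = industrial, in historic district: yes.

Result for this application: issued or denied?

Denied

Atomic conditions:
  proposed use ∈ {agricultural, commercial}: industrial is not in the set → false
  parcel in flood zone: no → false
  lot area ≥ 64111 sq ft: 13515 ≥ 64111 is false
  lot coverage ≤ 57%: 72 ≤ 57 is false
  number of stories ≤ 7: 8 ≤ 7 is false
  variance granted: no → false
  fees paid in full: no → false
  structure height ≥ 120 ft: 37 ≥ 120 is false
  plans stamped by licensed engineer: no → false
  zoning ∈ {C2, M1, R3}: R3 is in the set → true
  front setback ≤ 18 ft: 7 ≤ 18 is true
  in historic district: yes → true
  front setback ≤ 50 ft: 7 ≤ 50 is true
Combine:
[1.1] false OR false OR false OR false = false
[1] NOT false = true
[2.1.1.1] false OR false = false
[2.1.1.2] false AND false AND false = false
[2.1.1] false OR false = false
[2.1] NOT false = true
[2] NOT true = false
[3.1] true → true = true
[3.2.2] true OR false = true
[3.2] true AND true = true
[3] true AND true = true
[root] true AND false AND true = false
Overall: false → denied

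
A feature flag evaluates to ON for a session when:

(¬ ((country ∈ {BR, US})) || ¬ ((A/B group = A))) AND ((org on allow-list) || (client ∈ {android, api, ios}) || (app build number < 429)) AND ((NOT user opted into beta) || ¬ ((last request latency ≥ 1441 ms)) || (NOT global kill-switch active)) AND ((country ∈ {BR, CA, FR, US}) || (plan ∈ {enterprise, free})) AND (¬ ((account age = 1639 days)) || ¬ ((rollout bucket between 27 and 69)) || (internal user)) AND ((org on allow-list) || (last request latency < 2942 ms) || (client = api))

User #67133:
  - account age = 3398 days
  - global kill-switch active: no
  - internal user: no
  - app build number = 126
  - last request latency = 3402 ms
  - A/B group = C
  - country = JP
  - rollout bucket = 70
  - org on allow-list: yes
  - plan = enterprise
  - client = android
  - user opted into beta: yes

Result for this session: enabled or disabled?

Enabled

Atomic conditions:
  country ∈ {BR, US}: JP is not in the set → false
  A/B group = A: C == A is false
  org on allow-list: yes → true
  client ∈ {android, api, ios}: android is in the set → true
  app build number < 429: 126 < 429 is true
  NOT user opted into beta: yes → false
  last request latency ≥ 1441 ms: 3402 ≥ 1441 is true
  NOT global kill-switch active: no → true
  country ∈ {BR, CA, FR, US}: JP is not in the set → false
  plan ∈ {enterprise, free}: enterprise is in the set → true
  account age = 1639 days: 3398 == 1639 is false
  rollout bucket between 27 and 69: 70 in [27, 69] is false
  internal user: no → false
  last request latency < 2942 ms: 3402 < 2942 is false
  client = api: android == api is false
Combine:
[1.1] NOT false = true
[1.2] NOT false = true
[1] true OR true = true
[2] true OR true OR true = true
[3.2] NOT true = false
[3] false OR false OR true = true
[4] false OR true = true
[5.1] NOT false = true
[5.2] NOT false = true
[5] true OR true OR false = true
[6] true OR false OR false = true
[root] true AND true AND true AND true AND true AND true = true
Overall: true → enabled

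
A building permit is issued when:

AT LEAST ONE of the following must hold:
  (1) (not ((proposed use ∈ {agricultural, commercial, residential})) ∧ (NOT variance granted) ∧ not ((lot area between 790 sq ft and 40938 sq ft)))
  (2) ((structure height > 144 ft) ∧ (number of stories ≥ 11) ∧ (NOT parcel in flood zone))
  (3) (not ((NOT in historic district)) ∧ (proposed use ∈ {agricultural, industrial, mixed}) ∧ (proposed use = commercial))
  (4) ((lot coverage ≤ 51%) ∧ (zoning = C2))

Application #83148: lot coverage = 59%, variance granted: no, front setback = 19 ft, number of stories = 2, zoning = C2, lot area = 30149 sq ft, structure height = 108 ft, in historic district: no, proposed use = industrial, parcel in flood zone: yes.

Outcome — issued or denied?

Denied

Atomic conditions:
  proposed use ∈ {agricultural, commercial, residential}: industrial is not in the set → false
  NOT variance granted: no → true
  lot area between 790 sq ft and 40938 sq ft: 30149 in [790, 40938] is true
  structure height > 144 ft: 108 > 144 is false
  number of stories ≥ 11: 2 ≥ 11 is false
  NOT parcel in flood zone: yes → false
  NOT in historic district: no → true
  proposed use ∈ {agricultural, industrial, mixed}: industrial is in the set → true
  proposed use = commercial: industrial == commercial is false
  lot coverage ≤ 51%: 59 ≤ 51 is false
  zoning = C2: C2 == C2 is true
Combine:
[1.1] NOT false = true
[1.3] NOT true = false
[1] true AND true AND false = false
[2] false AND false AND false = false
[3.1] NOT true = false
[3] false AND true AND false = false
[4] false AND true = false
[root] false OR false OR false OR false = false
Overall: false → denied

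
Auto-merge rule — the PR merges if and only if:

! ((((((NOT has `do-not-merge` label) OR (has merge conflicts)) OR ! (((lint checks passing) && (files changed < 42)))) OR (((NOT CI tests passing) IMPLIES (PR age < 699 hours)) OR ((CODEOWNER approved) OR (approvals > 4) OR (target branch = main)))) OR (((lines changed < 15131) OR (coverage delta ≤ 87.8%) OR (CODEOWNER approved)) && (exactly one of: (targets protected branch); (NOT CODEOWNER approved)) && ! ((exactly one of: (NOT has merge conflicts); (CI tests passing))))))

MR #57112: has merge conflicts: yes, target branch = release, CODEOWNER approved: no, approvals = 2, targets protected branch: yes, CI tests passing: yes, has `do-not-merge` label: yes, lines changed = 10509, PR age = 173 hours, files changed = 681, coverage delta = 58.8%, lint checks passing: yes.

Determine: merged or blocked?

Blocked

Atomic conditions:
  NOT has `do-not-merge` label: yes → false
  has merge conflicts: yes → true
  lint checks passing: yes → true
  files changed < 42: 681 < 42 is false
  NOT CI tests passing: yes → false
  PR age < 699 hours: 173 < 699 is true
  CODEOWNER approved: no → false
  approvals > 4: 2 > 4 is false
  target branch = main: release == main is false
  lines changed < 15131: 10509 < 15131 is true
  coverage delta ≤ 87.8%: 58.8 ≤ 87.8 is true
  targets protected branch: yes → true
  NOT CODEOWNER approved: no → true
  NOT has merge conflicts: yes → false
  CI tests passing: yes → true
Combine:
[1.1.1.1] false OR true = true
[1.1.1.2.1] true AND false = false
[1.1.1.2] NOT false = true
[1.1.1] true OR true = true
[1.1.2.1] false → true (antecedent false ⇒ implication holds) = true
[1.1.2.2] false OR false OR false = false
[1.1.2] true OR false = true
[1.1] true OR true = true
[1.2.1] true OR true OR false = true
[1.2.2] exactly-one(true, true) = false
[1.2.3.1] exactly-one(false, true) = true
[1.2.3] NOT true = false
[1.2] true AND false AND false = false
[1] true OR false = true
[root] NOT true = false
Overall: false → blocked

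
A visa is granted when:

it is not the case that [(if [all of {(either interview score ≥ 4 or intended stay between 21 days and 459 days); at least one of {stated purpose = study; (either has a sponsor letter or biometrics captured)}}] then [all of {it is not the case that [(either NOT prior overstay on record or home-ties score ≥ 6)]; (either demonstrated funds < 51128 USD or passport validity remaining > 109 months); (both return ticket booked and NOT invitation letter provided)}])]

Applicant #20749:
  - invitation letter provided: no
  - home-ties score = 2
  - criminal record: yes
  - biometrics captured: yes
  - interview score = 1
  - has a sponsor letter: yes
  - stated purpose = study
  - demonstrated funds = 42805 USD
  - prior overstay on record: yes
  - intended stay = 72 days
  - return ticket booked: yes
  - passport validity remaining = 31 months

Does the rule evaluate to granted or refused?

Atomic conditions:
  interview score ≥ 4: 1 ≥ 4 is false
  intended stay between 21 days and 459 days: 72 in [21, 459] is true
  stated purpose = study: study == study is true
  has a sponsor letter: yes → true
  biometrics captured: yes → true
  NOT prior overstay on record: yes → false
  home-ties score ≥ 6: 2 ≥ 6 is false
  demonstrated funds < 51128 USD: 42805 < 51128 is true
  passport validity remaining > 109 months: 31 > 109 is false
  return ticket booked: yes → true
  NOT invitation letter provided: no → true
Combine:
[1.1.1] false OR true = true
[1.1.2.2] true OR true = true
[1.1.2] true OR true = true
[1.1] true AND true = true
[1.2.1.1] false OR false = false
[1.2.1] NOT false = true
[1.2.2] true OR false = true
[1.2.3] true AND true = true
[1.2] true AND true AND true = true
[1] true → true = true
[root] NOT true = false
Overall: false → refused

Refused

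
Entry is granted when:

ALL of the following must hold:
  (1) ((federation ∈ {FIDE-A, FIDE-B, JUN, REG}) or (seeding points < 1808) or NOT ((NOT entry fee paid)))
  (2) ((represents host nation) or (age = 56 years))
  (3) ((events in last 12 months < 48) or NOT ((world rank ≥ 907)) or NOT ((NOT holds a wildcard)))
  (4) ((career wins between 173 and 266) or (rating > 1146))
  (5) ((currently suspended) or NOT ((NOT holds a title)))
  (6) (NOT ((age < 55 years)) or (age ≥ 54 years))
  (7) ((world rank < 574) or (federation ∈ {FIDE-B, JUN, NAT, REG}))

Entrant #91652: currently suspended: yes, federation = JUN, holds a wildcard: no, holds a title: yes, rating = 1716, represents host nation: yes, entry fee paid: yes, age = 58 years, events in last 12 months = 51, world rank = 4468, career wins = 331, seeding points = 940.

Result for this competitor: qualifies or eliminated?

Atomic conditions:
  federation ∈ {FIDE-A, FIDE-B, JUN, REG}: JUN is in the set → true
  seeding points < 1808: 940 < 1808 is true
  NOT entry fee paid: yes → false
  represents host nation: yes → true
  age = 56 years: 58 == 56 is false
  events in last 12 months < 48: 51 < 48 is false
  world rank ≥ 907: 4468 ≥ 907 is true
  NOT holds a wildcard: no → true
  career wins between 173 and 266: 331 in [173, 266] is false
  rating > 1146: 1716 > 1146 is true
  currently suspended: yes → true
  NOT holds a title: yes → false
  age < 55 years: 58 < 55 is false
  age ≥ 54 years: 58 ≥ 54 is true
  world rank < 574: 4468 < 574 is false
  federation ∈ {FIDE-B, JUN, NAT, REG}: JUN is in the set → true
Combine:
[1.3] NOT false = true
[1] true OR true OR true = true
[2] true OR false = true
[3.2] NOT true = false
[3.3] NOT true = false
[3] false OR false OR false = false
[4] false OR true = true
[5.2] NOT false = true
[5] true OR true = true
[6.1] NOT false = true
[6] true OR true = true
[7] false OR true = true
[root] true AND true AND false AND true AND true AND true AND true = false
Overall: false → eliminated

Eliminated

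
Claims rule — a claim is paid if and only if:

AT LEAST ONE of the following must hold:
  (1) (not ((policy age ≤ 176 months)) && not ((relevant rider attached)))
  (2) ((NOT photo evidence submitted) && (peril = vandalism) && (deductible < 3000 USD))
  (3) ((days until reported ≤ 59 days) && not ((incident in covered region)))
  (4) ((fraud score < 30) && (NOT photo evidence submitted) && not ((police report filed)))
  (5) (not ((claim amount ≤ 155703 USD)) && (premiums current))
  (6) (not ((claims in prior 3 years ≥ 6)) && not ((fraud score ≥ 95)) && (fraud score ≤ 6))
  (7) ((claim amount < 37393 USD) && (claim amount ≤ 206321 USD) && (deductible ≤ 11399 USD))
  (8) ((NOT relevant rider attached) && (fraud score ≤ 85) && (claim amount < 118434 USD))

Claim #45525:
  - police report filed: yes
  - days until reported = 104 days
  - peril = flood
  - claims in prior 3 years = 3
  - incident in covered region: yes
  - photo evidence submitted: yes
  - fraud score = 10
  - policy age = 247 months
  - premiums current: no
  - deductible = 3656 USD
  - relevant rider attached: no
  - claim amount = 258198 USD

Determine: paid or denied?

Atomic conditions:
  policy age ≤ 176 months: 247 ≤ 176 is false
  relevant rider attached: no → false
  NOT photo evidence submitted: yes → false
  peril = vandalism: flood == vandalism is false
  deductible < 3000 USD: 3656 < 3000 is false
  days until reported ≤ 59 days: 104 ≤ 59 is false
  incident in covered region: yes → true
  fraud score < 30: 10 < 30 is true
  police report filed: yes → true
  claim amount ≤ 155703 USD: 258198 ≤ 155703 is false
  premiums current: no → false
  claims in prior 3 years ≥ 6: 3 ≥ 6 is false
  fraud score ≥ 95: 10 ≥ 95 is false
  fraud score ≤ 6: 10 ≤ 6 is false
  claim amount < 37393 USD: 258198 < 37393 is false
  claim amount ≤ 206321 USD: 258198 ≤ 206321 is false
  deductible ≤ 11399 USD: 3656 ≤ 11399 is true
  NOT relevant rider attached: no → true
  fraud score ≤ 85: 10 ≤ 85 is true
  claim amount < 118434 USD: 258198 < 118434 is false
Combine:
[1.1] NOT false = true
[1.2] NOT false = true
[1] true AND true = true
[2] false AND false AND false = false
[3.2] NOT true = false
[3] false AND false = false
[4.3] NOT true = false
[4] true AND false AND false = false
[5.1] NOT false = true
[5] true AND false = false
[6.1] NOT false = true
[6.2] NOT false = true
[6] true AND true AND false = false
[7] false AND false AND true = false
[8] true AND true AND false = false
[root] true OR false OR false OR false OR false OR false OR false OR false = true
Overall: true → paid

Paid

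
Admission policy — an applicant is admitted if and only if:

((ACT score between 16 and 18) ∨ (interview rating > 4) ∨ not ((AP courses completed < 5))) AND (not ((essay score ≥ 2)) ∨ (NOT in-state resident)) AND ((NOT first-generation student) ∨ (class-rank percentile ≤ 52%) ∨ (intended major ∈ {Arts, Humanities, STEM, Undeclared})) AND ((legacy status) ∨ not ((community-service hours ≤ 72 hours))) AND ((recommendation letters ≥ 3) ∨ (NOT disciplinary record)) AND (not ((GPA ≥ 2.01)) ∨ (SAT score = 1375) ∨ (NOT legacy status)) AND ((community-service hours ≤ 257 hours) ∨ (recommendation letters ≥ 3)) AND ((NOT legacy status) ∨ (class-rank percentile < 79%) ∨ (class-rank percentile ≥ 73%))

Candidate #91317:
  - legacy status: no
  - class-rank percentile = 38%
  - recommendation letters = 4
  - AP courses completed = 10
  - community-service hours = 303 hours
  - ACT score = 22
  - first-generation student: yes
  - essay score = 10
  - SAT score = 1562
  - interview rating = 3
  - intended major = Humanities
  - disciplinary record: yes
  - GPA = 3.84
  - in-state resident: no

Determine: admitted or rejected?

Admitted

Atomic conditions:
  ACT score between 16 and 18: 22 in [16, 18] is false
  interview rating > 4: 3 > 4 is false
  AP courses completed < 5: 10 < 5 is false
  essay score ≥ 2: 10 ≥ 2 is true
  NOT in-state resident: no → true
  NOT first-generation student: yes → false
  class-rank percentile ≤ 52%: 38 ≤ 52 is true
  intended major ∈ {Arts, Humanities, STEM, Undeclared}: Humanities is in the set → true
  legacy status: no → false
  community-service hours ≤ 72 hours: 303 ≤ 72 is false
  recommendation letters ≥ 3: 4 ≥ 3 is true
  NOT disciplinary record: yes → false
  GPA ≥ 2.01: 3.84 ≥ 2.01 is true
  SAT score = 1375: 1562 == 1375 is false
  NOT legacy status: no → true
  community-service hours ≤ 257 hours: 303 ≤ 257 is false
  class-rank percentile < 79%: 38 < 79 is true
  class-rank percentile ≥ 73%: 38 ≥ 73 is false
Combine:
[1.3] NOT false = true
[1] false OR false OR true = true
[2.1] NOT true = false
[2] false OR true = true
[3] false OR true OR true = true
[4.2] NOT false = true
[4] false OR true = true
[5] true OR false = true
[6.1] NOT true = false
[6] false OR false OR true = true
[7] false OR true = true
[8] true OR true OR false = true
[root] true AND true AND true AND true AND true AND true AND true AND true = true
Overall: true → admitted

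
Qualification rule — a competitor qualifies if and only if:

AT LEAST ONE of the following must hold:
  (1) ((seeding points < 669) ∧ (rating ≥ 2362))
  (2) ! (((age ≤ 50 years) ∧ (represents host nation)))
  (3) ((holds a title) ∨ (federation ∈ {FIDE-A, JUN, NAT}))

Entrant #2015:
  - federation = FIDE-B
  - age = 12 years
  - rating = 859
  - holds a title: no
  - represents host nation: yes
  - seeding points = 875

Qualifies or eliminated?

Eliminated

Atomic conditions:
  seeding points < 669: 875 < 669 is false
  rating ≥ 2362: 859 ≥ 2362 is false
  age ≤ 50 years: 12 ≤ 50 is true
  represents host nation: yes → true
  holds a title: no → false
  federation ∈ {FIDE-A, JUN, NAT}: FIDE-B is not in the set → false
Combine:
[1] false AND false = false
[2.1] true AND true = true
[2] NOT true = false
[3] false OR false = false
[root] false OR false OR false = false
Overall: false → eliminated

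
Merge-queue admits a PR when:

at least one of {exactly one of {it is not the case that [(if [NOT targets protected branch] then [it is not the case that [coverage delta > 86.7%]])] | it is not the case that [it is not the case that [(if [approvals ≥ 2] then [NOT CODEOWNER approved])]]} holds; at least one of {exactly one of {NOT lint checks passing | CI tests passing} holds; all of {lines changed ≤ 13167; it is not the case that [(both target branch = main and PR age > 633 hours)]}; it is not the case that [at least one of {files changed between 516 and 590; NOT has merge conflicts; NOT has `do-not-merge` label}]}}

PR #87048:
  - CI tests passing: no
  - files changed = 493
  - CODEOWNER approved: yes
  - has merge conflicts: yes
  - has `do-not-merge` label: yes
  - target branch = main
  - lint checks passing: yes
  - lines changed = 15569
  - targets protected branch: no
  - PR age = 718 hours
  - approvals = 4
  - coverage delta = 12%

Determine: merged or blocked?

Merged

Atomic conditions:
  NOT targets protected branch: no → true
  coverage delta > 86.7%: 12 > 86.7 is false
  approvals ≥ 2: 4 ≥ 2 is true
  NOT CODEOWNER approved: yes → false
  NOT lint checks passing: yes → false
  CI tests passing: no → false
  lines changed ≤ 13167: 15569 ≤ 13167 is false
  target branch = main: main == main is true
  PR age > 633 hours: 718 > 633 is true
  files changed between 516 and 590: 493 in [516, 590] is false
  NOT has merge conflicts: yes → false
  NOT has `do-not-merge` label: yes → false
Combine:
[1.1.1.2] NOT false = true
[1.1.1] true → true = true
[1.1] NOT true = false
[1.2.1.1] true → false = false
[1.2.1] NOT false = true
[1.2] NOT true = false
[1] exactly-one(false, false) = false
[2.1] exactly-one(false, false) = false
[2.2.2.1] true AND true = true
[2.2.2] NOT true = false
[2.2] false AND false = false
[2.3.1] false OR false OR false = false
[2.3] NOT false = true
[2] false OR false OR true = true
[root] false OR true = true
Overall: true → merged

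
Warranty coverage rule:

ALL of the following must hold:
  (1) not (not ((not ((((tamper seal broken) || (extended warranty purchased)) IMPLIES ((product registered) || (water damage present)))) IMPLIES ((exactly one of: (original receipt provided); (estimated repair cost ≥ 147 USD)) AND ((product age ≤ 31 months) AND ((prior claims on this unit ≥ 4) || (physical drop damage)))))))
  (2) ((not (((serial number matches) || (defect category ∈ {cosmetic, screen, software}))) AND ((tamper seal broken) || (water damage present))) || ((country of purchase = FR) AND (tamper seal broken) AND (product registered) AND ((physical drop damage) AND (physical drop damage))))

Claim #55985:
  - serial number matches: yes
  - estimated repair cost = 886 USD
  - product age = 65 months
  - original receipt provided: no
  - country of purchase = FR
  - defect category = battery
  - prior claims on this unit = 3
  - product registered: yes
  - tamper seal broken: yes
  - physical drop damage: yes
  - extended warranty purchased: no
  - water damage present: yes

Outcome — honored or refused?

Atomic conditions:
  tamper seal broken: yes → true
  extended warranty purchased: no → false
  product registered: yes → true
  water damage present: yes → true
  original receipt provided: no → false
  estimated repair cost ≥ 147 USD: 886 ≥ 147 is true
  product age ≤ 31 months: 65 ≤ 31 is false
  prior claims on this unit ≥ 4: 3 ≥ 4 is false
  physical drop damage: yes → true
  serial number matches: yes → true
  defect category ∈ {cosmetic, screen, software}: battery is not in the set → false
  country of purchase = FR: FR == FR is true
Combine:
[1.1.1.1.1.1] true OR false = true
[1.1.1.1.1.2] true OR true = true
[1.1.1.1.1] true → true = true
[1.1.1.1] NOT true = false
[1.1.1.2.1] exactly-one(false, true) = true
[1.1.1.2.2.2] false OR true = true
[1.1.1.2.2] false AND true = false
[1.1.1.2] true AND false = false
[1.1.1] false → false (antecedent false ⇒ implication holds) = true
[1.1] NOT true = false
[1] NOT false = true
[2.1.1.1] true OR false = true
[2.1.1] NOT true = false
[2.1.2] true OR true = true
[2.1] false AND true = false
[2.2.4] true AND true = true
[2.2] true AND true AND true AND true = true
[2] false OR true = true
[root] true AND true = true
Overall: true → honored

Honored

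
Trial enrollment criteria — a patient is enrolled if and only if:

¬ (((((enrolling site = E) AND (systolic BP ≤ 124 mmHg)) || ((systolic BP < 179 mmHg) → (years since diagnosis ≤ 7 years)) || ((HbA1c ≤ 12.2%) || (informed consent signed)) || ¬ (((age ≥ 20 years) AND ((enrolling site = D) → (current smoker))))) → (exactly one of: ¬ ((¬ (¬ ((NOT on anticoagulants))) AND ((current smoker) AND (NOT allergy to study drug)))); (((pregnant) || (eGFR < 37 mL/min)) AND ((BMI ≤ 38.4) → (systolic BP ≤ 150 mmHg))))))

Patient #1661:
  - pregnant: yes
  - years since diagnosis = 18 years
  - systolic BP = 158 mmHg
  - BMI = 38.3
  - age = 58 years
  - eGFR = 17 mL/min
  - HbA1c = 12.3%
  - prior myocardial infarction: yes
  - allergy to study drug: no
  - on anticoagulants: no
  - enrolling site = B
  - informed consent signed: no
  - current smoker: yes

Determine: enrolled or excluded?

Atomic conditions:
  enrolling site = E: B == E is false
  systolic BP ≤ 124 mmHg: 158 ≤ 124 is false
  systolic BP < 179 mmHg: 158 < 179 is true
  years since diagnosis ≤ 7 years: 18 ≤ 7 is false
  HbA1c ≤ 12.2%: 12.3 ≤ 12.2 is false
  informed consent signed: no → false
  age ≥ 20 years: 58 ≥ 20 is true
  enrolling site = D: B == D is false
  current smoker: yes → true
  NOT on anticoagulants: no → true
  NOT allergy to study drug: no → true
  pregnant: yes → true
  eGFR < 37 mL/min: 17 < 37 is true
  BMI ≤ 38.4: 38.3 ≤ 38.4 is true
  systolic BP ≤ 150 mmHg: 158 ≤ 150 is false
Combine:
[1.1.1] false AND false = false
[1.1.2] true → false = false
[1.1.3] false OR false = false
[1.1.4.1.2] false → true (antecedent false ⇒ implication holds) = true
[1.1.4.1] true AND true = true
[1.1.4] NOT true = false
[1.1] false OR false OR false OR false = false
[1.2.1.1.1.1] NOT true = false
[1.2.1.1.1] NOT false = true
[1.2.1.1.2] true AND true = true
[1.2.1.1] true AND true = true
[1.2.1] NOT true = false
[1.2.2.1] true OR true = true
[1.2.2.2] true → false = false
[1.2.2] true AND false = false
[1.2] exactly-one(false, false) = false
[1] false → false (antecedent false ⇒ implication holds) = true
[root] NOT true = false
Overall: false → excluded

Excluded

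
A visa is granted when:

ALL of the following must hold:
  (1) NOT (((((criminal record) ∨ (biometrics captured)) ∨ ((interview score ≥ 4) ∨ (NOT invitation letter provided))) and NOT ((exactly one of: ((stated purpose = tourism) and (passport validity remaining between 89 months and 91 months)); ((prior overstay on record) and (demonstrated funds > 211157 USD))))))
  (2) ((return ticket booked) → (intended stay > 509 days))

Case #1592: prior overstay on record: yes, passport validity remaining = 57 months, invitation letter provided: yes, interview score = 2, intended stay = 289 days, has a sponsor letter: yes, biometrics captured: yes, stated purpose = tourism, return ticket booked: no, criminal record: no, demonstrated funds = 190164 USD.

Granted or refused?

Atomic conditions:
  criminal record: no → false
  biometrics captured: yes → true
  interview score ≥ 4: 2 ≥ 4 is false
  NOT invitation letter provided: yes → false
  stated purpose = tourism: tourism == tourism is true
  passport validity remaining between 89 months and 91 months: 57 in [89, 91] is false
  prior overstay on record: yes → true
  demonstrated funds > 211157 USD: 190164 > 211157 is false
  return ticket booked: no → false
  intended stay > 509 days: 289 > 509 is false
Combine:
[1.1.1.1] false OR true = true
[1.1.1.2] false OR false = false
[1.1.1] true OR false = true
[1.1.2.1.1] true AND false = false
[1.1.2.1.2] true AND false = false
[1.1.2.1] exactly-one(false, false) = false
[1.1.2] NOT false = true
[1.1] true AND true = true
[1] NOT true = false
[2] false → false (antecedent false ⇒ implication holds) = true
[root] false AND true = false
Overall: false → refused

Refused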